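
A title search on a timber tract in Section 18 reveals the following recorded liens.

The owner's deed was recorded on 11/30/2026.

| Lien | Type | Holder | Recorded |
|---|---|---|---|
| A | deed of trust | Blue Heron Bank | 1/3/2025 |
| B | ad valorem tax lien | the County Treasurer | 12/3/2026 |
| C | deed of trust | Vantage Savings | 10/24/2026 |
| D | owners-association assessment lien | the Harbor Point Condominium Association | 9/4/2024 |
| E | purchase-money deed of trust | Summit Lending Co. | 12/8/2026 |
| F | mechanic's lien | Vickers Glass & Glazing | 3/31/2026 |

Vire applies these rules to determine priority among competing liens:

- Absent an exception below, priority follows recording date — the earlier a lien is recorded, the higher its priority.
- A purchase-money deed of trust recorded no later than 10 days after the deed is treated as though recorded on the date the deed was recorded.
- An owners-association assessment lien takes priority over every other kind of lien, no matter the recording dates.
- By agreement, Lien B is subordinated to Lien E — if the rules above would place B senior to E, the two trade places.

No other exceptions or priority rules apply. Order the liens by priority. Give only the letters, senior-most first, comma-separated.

D, A, F, C, E, B

First, effective dates: E relates back to the deed date 11/30/2026.
As an owners-association assessment lien, D is senior to every other lien.
Among the remaining liens, by effective date: A (1/3/2025), F (3/31/2026), C (10/24/2026), E (11/30/2026), B (12/3/2026).
B already ranks below E; the subordination has no effect.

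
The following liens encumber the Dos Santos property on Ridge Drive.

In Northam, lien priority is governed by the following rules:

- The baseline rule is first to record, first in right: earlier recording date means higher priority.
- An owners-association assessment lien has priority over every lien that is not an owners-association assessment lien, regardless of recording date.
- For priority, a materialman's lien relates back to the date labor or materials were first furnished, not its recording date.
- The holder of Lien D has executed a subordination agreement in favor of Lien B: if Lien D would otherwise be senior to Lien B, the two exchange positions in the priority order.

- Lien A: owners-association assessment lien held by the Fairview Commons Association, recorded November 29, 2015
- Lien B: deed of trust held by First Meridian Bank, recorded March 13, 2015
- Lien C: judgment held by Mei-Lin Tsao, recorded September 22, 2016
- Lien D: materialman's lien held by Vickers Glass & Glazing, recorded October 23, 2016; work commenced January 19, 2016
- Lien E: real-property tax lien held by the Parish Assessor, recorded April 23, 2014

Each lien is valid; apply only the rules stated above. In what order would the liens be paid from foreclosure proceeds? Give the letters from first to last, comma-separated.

Adjusting effective dates: D relates back to January 19, 2016 (work commenced).
As an owners-association assessment lien, A is senior to every other lien.
Among the remaining liens, by effective date: E (April 23, 2014), B (March 13, 2015), D (January 19, 2016), C (September 22, 2016).
Since D is not senior to B, the subordination leaves the order unchanged.

A, E, B, D, C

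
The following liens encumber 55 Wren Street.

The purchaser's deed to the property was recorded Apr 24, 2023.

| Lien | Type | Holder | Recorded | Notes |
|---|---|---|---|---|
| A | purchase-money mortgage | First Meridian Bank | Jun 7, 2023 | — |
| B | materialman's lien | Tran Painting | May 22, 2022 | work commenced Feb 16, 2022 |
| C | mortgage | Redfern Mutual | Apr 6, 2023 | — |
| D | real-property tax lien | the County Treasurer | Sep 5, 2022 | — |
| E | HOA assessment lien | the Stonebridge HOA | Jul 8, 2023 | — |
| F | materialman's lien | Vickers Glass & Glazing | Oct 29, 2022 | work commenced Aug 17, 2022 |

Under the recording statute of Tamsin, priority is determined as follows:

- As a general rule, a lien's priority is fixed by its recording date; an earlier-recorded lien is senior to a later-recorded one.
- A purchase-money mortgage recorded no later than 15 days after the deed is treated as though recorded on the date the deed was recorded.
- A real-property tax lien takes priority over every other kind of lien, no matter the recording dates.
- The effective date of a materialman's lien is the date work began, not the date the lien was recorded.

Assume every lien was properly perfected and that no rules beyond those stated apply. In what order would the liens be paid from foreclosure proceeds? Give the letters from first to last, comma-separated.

First, effective dates: A missed the 15-day window (44 days after the deed), so its recording date stands; B is treated as recorded Feb 16, 2022, the work-commencement date; F relates back to Aug 17, 2022 (work commenced).
D is a real-property tax lien and takes priority over every other lien.
Among the remaining liens, by effective date: B (Feb 16, 2022), F (Aug 17, 2022), C (Apr 6, 2023), A (Jun 7, 2023), E (Jul 8, 2023).

D, B, F, C, A, E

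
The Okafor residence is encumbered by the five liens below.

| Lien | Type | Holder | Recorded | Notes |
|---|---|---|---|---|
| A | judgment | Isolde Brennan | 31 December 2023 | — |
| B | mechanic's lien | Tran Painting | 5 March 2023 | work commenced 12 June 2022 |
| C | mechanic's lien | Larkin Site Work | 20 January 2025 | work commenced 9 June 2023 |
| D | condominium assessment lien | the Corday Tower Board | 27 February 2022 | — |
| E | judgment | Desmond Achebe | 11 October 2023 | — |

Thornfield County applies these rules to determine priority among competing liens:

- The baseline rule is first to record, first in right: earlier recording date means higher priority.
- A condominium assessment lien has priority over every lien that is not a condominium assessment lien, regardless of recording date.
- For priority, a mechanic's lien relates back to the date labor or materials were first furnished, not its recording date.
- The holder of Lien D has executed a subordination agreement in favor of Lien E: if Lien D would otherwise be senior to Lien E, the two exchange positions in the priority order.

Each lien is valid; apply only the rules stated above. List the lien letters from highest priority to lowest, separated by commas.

Adjusting effective dates: B's effective date is 12 June 2022, when work began; C is treated as recorded 9 June 2023, the work-commencement date.
D is a condominium assessment lien and takes priority over every other lien.
Remaining liens by effective date: B (12 June 2022), C (9 June 2023), E (11 October 2023), A (31 December 2023).
The subordination applies — D was senior to E — so D and E swap.

E, B, C, D, A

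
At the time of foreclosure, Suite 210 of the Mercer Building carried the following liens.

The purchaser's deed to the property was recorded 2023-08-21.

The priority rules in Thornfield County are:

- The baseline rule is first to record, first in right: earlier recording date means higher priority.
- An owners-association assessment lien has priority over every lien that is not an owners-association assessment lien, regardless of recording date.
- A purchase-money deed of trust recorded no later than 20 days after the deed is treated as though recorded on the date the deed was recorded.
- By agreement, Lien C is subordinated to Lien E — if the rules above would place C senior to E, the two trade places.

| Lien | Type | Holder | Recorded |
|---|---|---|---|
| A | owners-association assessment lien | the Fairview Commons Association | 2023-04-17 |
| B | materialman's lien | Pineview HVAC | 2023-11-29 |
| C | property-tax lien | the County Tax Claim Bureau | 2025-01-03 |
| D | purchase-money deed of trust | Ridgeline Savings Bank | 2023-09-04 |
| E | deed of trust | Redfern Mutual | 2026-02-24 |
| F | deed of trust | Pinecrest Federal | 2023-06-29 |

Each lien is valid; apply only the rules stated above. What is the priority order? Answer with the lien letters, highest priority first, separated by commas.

A, F, D, B, E, C

Adjusting effective dates: D was recorded within the 20-day window, so its effective date is the deed date 2023-08-21.
A is an owners-association assessment lien and takes priority over every other lien.
Among the remaining liens, by effective date: F (2023-06-29), D (2023-08-21), B (2023-11-29), C (2025-01-03), E (2026-02-24).
C would otherwise be senior to E, so under the subordination agreement C and E exchange positions.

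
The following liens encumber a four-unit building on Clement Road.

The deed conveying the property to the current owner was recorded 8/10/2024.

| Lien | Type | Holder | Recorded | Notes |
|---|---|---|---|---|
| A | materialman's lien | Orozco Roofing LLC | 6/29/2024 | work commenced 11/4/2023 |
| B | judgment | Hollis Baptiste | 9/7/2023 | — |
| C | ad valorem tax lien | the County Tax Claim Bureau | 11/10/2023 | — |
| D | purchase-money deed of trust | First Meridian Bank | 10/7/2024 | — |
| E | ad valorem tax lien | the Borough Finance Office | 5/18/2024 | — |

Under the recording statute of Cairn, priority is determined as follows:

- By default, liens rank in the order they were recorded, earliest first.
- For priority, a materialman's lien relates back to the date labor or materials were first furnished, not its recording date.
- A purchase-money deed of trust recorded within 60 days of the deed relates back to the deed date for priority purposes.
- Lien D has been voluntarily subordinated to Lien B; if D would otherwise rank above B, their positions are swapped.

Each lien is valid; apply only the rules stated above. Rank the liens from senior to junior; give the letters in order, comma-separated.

B, A, C, E, D

Effective dates after the stated exceptions: A relates back to 11/4/2023 (work commenced); D was recorded within the 60-day window, so its effective date is the deed date 8/10/2024.
By effective date, earliest first: B (9/7/2023), A (11/4/2023), C (11/10/2023), E (5/18/2024), D (8/10/2024).
D is already junior to B, so the subordination agreement changes nothing.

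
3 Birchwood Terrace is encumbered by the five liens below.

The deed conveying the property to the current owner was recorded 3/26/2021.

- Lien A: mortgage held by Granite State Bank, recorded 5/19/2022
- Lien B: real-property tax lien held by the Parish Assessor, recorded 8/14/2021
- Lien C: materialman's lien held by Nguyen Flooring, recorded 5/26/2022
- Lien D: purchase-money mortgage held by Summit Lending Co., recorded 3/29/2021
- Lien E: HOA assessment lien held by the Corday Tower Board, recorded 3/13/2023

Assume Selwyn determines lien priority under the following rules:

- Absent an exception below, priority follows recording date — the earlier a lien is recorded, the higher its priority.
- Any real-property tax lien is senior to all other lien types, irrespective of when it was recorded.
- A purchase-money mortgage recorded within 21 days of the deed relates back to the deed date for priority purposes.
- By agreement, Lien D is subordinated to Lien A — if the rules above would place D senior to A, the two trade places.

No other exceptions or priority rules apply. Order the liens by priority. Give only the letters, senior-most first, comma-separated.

B, A, D, C, E

Effective dates after the stated exceptions: D relates back to the deed date 3/26/2021.
B is a real-property tax lien and takes priority over every other lien.
Among the remaining liens, by effective date: D (3/26/2021), A (5/19/2022), C (5/26/2022), E (3/13/2023).
Because D would otherwise rank above A, the subordination swaps them.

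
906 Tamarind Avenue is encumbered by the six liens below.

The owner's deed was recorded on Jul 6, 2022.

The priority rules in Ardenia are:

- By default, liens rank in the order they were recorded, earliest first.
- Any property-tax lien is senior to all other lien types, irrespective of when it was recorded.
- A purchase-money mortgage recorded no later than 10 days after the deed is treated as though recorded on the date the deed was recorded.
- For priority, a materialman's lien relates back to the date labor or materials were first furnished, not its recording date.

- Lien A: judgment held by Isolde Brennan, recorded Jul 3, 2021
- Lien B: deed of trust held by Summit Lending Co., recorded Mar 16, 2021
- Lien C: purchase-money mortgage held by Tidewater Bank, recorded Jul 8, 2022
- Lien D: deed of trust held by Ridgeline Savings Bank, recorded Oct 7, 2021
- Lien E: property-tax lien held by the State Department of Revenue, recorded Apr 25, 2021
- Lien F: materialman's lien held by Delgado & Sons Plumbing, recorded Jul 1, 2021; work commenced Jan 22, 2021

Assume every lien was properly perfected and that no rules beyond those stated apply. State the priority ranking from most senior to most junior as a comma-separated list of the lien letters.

E, F, B, A, D, C

Effective dates after the stated exceptions: C was recorded within the 10-day window, so its effective date is the deed date Jul 6, 2022; F relates back to Jan 22, 2021 (work commenced).
As a property-tax lien, E is senior to every other lien.
Among the remaining liens, by effective date: F (Jan 22, 2021), B (Mar 16, 2021), A (Jul 3, 2021), D (Oct 7, 2021), C (Jul 6, 2022).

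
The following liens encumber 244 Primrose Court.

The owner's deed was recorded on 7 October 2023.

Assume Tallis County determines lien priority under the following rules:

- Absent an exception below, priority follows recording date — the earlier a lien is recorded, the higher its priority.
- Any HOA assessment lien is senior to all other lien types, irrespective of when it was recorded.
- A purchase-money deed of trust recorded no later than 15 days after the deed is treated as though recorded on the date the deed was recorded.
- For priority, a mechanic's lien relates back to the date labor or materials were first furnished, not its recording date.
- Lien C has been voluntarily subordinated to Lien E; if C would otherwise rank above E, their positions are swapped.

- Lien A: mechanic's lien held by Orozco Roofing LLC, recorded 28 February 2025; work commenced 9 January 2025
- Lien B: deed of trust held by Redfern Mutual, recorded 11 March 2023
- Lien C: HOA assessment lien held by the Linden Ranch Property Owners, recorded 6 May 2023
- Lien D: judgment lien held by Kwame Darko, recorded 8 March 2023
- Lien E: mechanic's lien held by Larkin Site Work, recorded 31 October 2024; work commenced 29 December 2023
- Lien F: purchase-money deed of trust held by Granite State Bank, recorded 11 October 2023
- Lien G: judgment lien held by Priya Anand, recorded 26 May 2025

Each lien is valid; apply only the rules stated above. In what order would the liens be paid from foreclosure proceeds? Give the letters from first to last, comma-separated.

Effective dates after the stated exceptions: A's effective date is 9 January 2025, when work began; E relates back to 29 December 2023 (work commenced); F's effective date is the deed date, 7 October 2023.
As an HOA assessment lien, C is senior to every other lien.
Among the remaining liens, by effective date: D (8 March 2023), B (11 March 2023), F (7 October 2023), E (29 December 2023), A (9 January 2025), G (26 May 2025).
C would otherwise be senior to E, so under the subordination agreement C and E exchange positions.

E, D, B, F, C, A, G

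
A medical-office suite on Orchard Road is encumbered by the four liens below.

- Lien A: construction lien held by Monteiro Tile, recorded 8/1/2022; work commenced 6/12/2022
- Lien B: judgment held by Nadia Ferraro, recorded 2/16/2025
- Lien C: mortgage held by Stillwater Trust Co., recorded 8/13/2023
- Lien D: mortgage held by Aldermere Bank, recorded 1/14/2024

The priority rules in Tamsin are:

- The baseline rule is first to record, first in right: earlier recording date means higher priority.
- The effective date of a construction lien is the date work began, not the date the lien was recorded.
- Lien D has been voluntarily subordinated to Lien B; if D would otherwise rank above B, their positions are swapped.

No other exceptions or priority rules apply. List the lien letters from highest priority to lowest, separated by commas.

Adjusting effective dates: A's effective date is 6/12/2022, when work began.
Ordering by effective date: A (6/12/2022), C (8/13/2023), D (1/14/2024), B (2/16/2025).
The subordination applies — D was senior to B — so D and B swap.

A, C, B, D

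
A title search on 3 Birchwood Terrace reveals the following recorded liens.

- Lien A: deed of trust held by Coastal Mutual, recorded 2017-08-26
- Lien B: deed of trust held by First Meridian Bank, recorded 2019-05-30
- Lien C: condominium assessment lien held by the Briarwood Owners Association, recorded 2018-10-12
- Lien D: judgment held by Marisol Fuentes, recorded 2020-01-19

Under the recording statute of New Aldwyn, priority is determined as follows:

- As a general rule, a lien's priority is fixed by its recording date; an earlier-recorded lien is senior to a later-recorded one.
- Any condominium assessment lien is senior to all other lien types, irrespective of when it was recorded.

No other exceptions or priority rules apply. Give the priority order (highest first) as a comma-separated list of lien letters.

C, A, B, D

C, as a condominium assessment lien, has superpriority and ranks first.
The other liens, earliest effective date first: A (2017-08-26), B (2019-05-30), D (2020-01-19).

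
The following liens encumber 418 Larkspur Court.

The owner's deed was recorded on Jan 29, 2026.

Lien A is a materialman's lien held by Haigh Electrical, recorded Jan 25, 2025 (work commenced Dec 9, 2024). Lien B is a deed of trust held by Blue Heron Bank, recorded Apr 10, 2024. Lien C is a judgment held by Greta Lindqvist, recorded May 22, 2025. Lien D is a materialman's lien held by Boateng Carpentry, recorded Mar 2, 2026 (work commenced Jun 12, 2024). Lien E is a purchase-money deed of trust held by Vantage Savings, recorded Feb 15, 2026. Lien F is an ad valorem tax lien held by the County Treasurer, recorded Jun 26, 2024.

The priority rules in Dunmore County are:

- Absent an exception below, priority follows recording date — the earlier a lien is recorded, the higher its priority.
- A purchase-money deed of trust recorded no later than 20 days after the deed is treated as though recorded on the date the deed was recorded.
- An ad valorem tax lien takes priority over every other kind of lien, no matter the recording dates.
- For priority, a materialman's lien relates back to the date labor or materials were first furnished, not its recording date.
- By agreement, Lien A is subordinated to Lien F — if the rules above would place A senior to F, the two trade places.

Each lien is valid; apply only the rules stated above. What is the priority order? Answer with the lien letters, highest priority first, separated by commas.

F, B, D, A, C, E

Effective dates: A relates back to Dec 9, 2024 (work commenced); D's effective date is Jun 12, 2024, when work began; E was recorded within the 20-day window, so its effective date is the deed date Jan 29, 2026.
F is an ad valorem tax lien, so it outranks all other liens regardless of date.
The other liens, earliest effective date first: B (Apr 10, 2024), D (Jun 12, 2024), A (Dec 9, 2024), C (May 22, 2025), E (Jan 29, 2026).
A already ranks below F; the subordination has no effect.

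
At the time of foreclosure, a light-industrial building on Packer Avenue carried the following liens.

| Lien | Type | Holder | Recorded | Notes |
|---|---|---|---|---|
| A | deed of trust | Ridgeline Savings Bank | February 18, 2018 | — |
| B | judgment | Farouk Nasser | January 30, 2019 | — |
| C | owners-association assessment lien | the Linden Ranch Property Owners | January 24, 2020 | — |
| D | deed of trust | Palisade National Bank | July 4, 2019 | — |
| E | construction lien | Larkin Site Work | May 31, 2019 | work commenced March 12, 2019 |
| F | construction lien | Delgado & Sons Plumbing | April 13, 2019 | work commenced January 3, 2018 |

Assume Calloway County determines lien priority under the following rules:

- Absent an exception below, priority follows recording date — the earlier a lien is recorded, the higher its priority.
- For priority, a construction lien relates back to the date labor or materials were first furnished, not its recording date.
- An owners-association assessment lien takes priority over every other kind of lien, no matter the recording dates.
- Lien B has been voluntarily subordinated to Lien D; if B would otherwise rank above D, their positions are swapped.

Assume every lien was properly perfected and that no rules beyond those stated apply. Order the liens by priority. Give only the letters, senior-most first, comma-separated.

First, effective dates: E is treated as recorded March 12, 2019, the work-commencement date; F's effective date is January 3, 2018, when work began.
As an owners-association assessment lien, C is senior to every other lien.
Ordering the rest by effective date: F (January 3, 2018), A (February 18, 2018), B (January 30, 2019), E (March 12, 2019), D (July 4, 2019).
The subordination applies — B was senior to D — so B and D swap.

C, F, A, D, E, B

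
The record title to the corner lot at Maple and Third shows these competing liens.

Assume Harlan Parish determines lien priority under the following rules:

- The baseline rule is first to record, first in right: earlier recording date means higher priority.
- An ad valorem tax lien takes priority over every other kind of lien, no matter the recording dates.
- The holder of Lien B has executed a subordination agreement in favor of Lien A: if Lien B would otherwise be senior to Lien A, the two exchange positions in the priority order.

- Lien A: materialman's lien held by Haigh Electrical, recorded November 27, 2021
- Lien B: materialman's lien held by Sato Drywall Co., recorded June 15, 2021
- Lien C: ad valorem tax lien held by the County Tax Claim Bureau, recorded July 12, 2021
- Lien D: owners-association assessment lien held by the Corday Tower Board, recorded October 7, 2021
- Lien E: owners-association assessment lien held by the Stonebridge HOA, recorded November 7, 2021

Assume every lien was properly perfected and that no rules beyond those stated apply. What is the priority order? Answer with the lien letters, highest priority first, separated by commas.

C, A, D, E, B

C is an ad valorem tax lien, so it outranks all other liens regardless of date.
Remaining liens by effective date: B (June 15, 2021), D (October 7, 2021), E (November 7, 2021), A (November 27, 2021).
B would otherwise be senior to A, so under the subordination agreement B and A exchange positions.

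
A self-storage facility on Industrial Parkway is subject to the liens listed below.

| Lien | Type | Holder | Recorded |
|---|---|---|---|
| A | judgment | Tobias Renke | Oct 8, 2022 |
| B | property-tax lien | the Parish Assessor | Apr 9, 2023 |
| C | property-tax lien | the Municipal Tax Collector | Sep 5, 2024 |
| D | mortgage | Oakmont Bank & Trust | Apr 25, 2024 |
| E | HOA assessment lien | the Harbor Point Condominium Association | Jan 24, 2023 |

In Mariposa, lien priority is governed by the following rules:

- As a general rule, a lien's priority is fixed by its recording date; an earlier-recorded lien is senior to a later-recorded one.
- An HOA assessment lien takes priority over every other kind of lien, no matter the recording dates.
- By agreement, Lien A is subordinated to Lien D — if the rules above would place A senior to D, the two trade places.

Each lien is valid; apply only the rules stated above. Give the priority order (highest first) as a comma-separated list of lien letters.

E, D, B, A, C

E is an HOA assessment lien and takes priority over every other lien.
Remaining liens by effective date: A (Oct 8, 2022), B (Apr 9, 2023), D (Apr 25, 2024), C (Sep 5, 2024).
Because A would otherwise rank above D, the subordination swaps them.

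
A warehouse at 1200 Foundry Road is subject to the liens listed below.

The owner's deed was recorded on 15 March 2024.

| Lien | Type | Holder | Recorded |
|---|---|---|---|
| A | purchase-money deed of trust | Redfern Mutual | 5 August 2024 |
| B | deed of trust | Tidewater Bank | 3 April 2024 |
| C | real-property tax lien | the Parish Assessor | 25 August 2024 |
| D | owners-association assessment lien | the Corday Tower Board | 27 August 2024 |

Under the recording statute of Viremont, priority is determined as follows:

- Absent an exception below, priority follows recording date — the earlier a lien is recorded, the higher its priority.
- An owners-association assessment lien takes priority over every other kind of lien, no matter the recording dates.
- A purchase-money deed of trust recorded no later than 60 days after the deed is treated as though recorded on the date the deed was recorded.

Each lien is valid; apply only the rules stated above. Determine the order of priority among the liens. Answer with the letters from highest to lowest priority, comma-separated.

Effective dates after the stated exceptions: A missed the 60-day window (143 days after the deed), so its recording date stands.
D is an owners-association assessment lien, so it outranks all other liens regardless of date.
Among the remaining liens, by effective date: B (3 April 2024), A (5 August 2024), C (25 August 2024).

D, B, A, C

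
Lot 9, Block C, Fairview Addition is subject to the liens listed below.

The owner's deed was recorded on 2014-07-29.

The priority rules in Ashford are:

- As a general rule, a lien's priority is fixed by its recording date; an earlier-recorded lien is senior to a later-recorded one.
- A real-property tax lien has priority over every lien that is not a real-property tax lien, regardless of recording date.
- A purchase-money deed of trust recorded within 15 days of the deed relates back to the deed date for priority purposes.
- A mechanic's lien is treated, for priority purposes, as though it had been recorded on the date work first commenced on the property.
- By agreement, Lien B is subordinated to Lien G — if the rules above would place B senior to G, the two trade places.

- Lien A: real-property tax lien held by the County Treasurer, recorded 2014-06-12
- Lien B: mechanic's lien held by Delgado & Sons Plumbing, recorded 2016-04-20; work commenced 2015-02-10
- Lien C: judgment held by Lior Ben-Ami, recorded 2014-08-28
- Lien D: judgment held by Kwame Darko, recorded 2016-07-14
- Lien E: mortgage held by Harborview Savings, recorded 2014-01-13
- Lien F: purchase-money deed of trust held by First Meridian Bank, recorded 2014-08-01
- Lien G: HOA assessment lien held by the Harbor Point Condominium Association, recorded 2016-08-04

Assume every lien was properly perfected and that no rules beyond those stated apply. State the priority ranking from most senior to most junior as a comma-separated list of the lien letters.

Adjusting effective dates: B is treated as recorded 2015-02-10, the work-commencement date; F was recorded within the 15-day window, so its effective date is the deed date 2014-07-29.
A, as a real-property tax lien, has superpriority and ranks first.
The other liens, earliest effective date first: E (2014-01-13), F (2014-07-29), C (2014-08-28), B (2015-02-10), D (2016-07-14), G (2016-08-04).
The subordination applies — B was senior to G — so B and G swap.

A, E, F, C, G, D, B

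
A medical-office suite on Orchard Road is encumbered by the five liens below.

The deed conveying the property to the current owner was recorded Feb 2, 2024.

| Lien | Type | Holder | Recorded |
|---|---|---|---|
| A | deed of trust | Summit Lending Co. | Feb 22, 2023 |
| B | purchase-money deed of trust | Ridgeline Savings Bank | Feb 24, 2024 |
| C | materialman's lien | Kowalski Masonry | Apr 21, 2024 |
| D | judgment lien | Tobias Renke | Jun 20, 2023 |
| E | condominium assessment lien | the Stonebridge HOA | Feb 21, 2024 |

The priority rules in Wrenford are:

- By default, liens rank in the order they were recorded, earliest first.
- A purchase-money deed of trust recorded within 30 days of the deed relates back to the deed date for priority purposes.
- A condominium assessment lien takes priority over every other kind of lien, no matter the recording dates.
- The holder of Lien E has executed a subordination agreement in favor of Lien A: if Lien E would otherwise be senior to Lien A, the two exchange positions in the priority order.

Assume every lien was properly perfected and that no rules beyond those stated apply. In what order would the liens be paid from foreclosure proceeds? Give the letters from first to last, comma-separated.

First, effective dates: B's effective date is the deed date, Feb 2, 2024.
E, as a condominium assessment lien, has superpriority and ranks first.
Among the remaining liens, by effective date: A (Feb 22, 2023), D (Jun 20, 2023), B (Feb 2, 2024), C (Apr 21, 2024).
E is senior to A before the subordination, so the two trade places.

A, E, D, B, C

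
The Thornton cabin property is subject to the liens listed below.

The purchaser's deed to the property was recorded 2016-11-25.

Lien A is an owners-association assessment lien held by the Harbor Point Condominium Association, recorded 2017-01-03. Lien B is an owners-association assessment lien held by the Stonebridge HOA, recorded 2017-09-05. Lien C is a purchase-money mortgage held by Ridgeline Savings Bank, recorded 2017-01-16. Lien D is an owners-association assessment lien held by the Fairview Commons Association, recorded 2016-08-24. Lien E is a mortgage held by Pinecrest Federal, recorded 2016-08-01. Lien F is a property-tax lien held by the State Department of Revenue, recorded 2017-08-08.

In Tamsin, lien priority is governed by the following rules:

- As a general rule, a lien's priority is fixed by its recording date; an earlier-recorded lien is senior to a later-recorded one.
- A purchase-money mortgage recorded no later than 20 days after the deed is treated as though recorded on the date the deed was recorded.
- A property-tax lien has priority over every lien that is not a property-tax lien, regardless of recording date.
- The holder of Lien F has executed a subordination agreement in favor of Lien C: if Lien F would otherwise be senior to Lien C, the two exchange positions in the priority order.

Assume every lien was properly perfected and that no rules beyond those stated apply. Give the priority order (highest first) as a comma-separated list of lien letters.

C, E, D, A, F, B

Adjusting effective dates: C was recorded 52 days after the deed, outside the 20-day window, so it keeps its recording date.
F, as a property-tax lien, has superpriority and ranks first.
Remaining liens by effective date: E (2016-08-01), D (2016-08-24), A (2017-01-03), C (2017-01-16), B (2017-09-05).
F would otherwise be senior to C, so under the subordination agreement F and C exchange positions.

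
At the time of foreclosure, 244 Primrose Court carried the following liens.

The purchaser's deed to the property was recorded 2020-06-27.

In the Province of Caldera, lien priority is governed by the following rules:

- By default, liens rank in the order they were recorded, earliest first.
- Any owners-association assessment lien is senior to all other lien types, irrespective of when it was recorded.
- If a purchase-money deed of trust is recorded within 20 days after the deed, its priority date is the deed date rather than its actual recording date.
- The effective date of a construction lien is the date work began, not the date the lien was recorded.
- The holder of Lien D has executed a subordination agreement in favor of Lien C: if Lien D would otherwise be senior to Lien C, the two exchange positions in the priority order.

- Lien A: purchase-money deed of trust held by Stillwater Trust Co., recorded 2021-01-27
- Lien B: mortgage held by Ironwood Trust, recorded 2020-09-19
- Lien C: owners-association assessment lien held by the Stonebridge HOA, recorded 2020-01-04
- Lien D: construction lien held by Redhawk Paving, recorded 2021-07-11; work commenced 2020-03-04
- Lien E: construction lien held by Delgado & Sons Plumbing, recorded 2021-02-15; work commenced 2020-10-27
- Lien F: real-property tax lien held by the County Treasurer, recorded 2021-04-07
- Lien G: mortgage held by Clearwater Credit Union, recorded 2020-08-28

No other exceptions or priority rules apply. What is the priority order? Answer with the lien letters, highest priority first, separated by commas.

C, D, G, B, E, A, F

Effective dates after the stated exceptions: A was recorded 214 days after the deed, outside the 20-day window, so it keeps its recording date; D's effective date is 2020-03-04, when work began; E is treated as recorded 2020-10-27, the work-commencement date.
C, as an owners-association assessment lien, has superpriority and ranks first.
Among the remaining liens, by effective date: D (2020-03-04), G (2020-08-28), B (2020-09-19), E (2020-10-27), A (2021-01-27), F (2021-04-07).
D already ranks below C; the subordination has no effect.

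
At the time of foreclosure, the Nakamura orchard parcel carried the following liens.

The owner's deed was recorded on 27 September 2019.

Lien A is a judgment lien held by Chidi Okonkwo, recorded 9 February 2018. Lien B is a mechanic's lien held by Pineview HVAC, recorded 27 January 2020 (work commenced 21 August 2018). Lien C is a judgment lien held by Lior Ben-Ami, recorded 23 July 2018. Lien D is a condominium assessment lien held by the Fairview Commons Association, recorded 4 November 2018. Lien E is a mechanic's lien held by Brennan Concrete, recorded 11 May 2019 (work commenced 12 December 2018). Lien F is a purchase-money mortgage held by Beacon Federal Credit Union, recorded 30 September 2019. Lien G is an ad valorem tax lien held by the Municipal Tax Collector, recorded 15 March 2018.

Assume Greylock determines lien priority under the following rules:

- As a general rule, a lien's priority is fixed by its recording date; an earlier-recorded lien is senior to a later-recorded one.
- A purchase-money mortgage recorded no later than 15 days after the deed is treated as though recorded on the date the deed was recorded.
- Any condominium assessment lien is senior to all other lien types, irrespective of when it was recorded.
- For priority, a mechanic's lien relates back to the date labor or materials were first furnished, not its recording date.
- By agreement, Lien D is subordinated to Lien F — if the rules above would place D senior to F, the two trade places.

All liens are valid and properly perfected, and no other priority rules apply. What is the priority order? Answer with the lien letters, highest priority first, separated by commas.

Effective dates after the stated exceptions: B is treated as recorded 21 August 2018, the work-commencement date; E's effective date is 12 December 2018, when work began; F's effective date is the deed date, 27 September 2019.
D, as a condominium assessment lien, has superpriority and ranks first.
Remaining liens by effective date: A (9 February 2018), G (15 March 2018), C (23 July 2018), B (21 August 2018), E (12 December 2018), F (27 September 2019).
Because D would otherwise rank above F, the subordination swaps them.

F, A, G, C, B, E, D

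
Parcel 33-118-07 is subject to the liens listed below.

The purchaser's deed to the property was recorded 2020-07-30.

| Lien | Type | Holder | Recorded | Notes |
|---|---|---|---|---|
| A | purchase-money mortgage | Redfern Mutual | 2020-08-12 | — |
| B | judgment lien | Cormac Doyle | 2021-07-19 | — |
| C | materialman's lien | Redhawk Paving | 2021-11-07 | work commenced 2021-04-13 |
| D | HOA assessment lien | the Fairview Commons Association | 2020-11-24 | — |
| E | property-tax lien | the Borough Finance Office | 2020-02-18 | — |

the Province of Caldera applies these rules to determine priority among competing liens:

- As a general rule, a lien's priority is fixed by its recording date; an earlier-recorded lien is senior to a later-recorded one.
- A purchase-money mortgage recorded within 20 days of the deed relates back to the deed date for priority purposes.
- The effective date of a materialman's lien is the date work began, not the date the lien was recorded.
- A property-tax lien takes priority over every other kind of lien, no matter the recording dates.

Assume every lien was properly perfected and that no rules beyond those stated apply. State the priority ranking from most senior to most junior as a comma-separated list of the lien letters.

E, A, D, C, B

Adjusting effective dates: A relates back to the deed date 2020-07-30; C's effective date is 2021-04-13, when work began.
E is a property-tax lien, so it outranks all other liens regardless of date.
Remaining liens by effective date: A (2020-07-30), D (2020-11-24), C (2021-04-13), B (2021-07-19).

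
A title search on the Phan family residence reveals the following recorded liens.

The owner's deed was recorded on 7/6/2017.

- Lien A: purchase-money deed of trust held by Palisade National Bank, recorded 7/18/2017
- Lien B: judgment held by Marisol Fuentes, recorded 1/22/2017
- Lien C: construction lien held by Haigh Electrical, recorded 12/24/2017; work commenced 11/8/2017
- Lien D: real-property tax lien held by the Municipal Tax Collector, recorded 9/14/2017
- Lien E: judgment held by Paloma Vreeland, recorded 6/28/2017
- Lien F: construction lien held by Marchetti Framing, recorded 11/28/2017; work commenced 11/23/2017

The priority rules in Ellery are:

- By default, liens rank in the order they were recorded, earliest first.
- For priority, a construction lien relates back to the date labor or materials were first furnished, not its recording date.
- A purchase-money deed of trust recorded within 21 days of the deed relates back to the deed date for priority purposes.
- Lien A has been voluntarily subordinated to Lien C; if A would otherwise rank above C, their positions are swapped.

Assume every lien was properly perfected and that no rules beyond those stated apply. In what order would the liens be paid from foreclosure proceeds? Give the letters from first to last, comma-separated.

Effective dates after the stated exceptions: A relates back to the deed date 7/6/2017; C is treated as recorded 11/8/2017, the work-commencement date; F's effective date is 11/23/2017, when work began.
By effective date, earliest first: B (1/22/2017), E (6/28/2017), A (7/6/2017), D (9/14/2017), C (11/8/2017), F (11/23/2017).
A is senior to C before the subordination, so the two trade places.

B, E, C, D, A, F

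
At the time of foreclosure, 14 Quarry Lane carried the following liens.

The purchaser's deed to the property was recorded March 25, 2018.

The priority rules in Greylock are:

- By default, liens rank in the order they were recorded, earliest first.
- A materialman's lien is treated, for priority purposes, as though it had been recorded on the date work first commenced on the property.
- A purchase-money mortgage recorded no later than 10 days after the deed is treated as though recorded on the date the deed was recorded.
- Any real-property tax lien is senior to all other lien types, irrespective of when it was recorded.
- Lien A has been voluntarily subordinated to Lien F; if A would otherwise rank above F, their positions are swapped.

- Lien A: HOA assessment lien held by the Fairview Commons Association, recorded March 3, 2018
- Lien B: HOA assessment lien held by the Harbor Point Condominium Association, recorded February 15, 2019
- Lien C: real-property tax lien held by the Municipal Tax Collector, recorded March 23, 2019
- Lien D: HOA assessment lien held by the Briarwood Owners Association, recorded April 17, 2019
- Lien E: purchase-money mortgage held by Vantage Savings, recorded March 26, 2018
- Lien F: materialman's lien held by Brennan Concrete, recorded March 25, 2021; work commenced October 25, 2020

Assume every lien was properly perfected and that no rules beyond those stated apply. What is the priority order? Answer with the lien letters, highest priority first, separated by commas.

Adjusting effective dates: E's effective date is the deed date, March 25, 2018; F's effective date is October 25, 2020, when work began.
As a real-property tax lien, C is senior to every other lien.
Remaining liens by effective date: A (March 3, 2018), E (March 25, 2018), B (February 15, 2019), D (April 17, 2019), F (October 25, 2020).
The subordination applies — A was senior to F — so A and F swap.

C, F, E, B, D, A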